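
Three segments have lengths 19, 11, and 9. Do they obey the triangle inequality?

For three segments to close into a triangle, no single side can be as long as the other two combined.
The longest side is 19, and 9 + 11 = 20 > 19.
A triangle can be formed.

Yes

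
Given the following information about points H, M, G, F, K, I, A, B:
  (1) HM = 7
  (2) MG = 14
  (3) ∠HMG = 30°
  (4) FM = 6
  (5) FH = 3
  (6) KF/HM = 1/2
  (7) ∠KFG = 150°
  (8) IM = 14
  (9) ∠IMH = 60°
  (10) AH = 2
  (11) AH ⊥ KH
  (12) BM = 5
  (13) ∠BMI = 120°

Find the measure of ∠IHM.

Step 1: By the law of cosines on triangle HMI: HI² = 7² + 14² − 2·7·14·cos(60°) = 147, so HI = 7·√3.
Step 2: By the inverse law of cosines on triangle IHM: cos(∠IHM) = ((7·√3)² + 7² − 14²) / (2·7·√3·7) = 0/169.74 = 0, so ∠IHM = 90°.

Therefore, the measure of angle ∠IHM = 90°.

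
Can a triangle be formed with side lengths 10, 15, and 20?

Check all three triangle inequalities:
10 + 15 = 25 > 20 ✓
10 + 20 = 30 > 15 ✓
15 + 20 = 35 > 10 ✓
All conditions hold, so these sides form a valid triangle.

Yes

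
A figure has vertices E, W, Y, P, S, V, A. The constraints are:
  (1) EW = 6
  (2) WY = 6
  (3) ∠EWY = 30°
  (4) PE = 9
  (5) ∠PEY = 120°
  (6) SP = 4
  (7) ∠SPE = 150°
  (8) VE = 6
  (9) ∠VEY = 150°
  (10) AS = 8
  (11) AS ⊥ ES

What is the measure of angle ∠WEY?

Step 1: By the law of cosines on triangle EWY: EY² = 6² + 6² − 2·6·6·cos(30°) = 9.65, so EY ≈ 3.11.
Step 2: By the inverse law of cosines on triangle WEY: cos(∠WEY) = (6² + 3.11² − 6²) / (2·6·3.11) = 9.65/37.27 = 0.2588, so ∠WEY = 75°.

Therefore, the measure of angle ∠WEY = 75°.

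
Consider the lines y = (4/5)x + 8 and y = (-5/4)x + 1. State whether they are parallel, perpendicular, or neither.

Slope of line 1: m1 = 4/5
Slope of line 2: m2 = -5/4
m1 * m2 = (4/5) * (-5/4) = -1 = -1, so the lines are perpendicular.

Perpendicular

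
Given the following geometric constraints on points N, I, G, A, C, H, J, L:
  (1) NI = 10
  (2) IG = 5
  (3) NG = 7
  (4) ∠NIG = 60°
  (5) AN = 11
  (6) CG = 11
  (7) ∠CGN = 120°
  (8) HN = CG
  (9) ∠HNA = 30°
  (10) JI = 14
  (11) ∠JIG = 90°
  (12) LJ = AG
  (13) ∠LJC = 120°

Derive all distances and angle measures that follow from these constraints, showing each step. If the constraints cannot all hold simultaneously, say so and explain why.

These constraints are not satisfiable: (1), (2) and (4) already determine NG: by the law of cosines NG² = 10² + 5² − 2·10·5·cos(60°) = 75, so NG = 5·√3, which contradicts (3) NG = 7. No planar figure meets all of them, so nothing further can be derived.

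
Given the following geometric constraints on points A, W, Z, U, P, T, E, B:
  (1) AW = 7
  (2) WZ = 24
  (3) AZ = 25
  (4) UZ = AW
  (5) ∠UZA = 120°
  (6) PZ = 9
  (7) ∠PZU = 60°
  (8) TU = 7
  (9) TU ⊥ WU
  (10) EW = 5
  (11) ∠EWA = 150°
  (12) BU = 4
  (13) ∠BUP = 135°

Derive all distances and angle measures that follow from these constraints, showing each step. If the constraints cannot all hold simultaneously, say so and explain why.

The constraints are consistent.

From the given relations:
  UZ = AW = 7

Step 1: From AZ = 25, ZU = 7, and ∠AZU = 120°, by the law of cosines:
  AU² = AZ² + ZU² - 2·AZ·ZU·cos(120°) = 625 + 49 + 175 = 849
  AU ≈ 29.14

Step 2: From AW = 7, WE = 5, and ∠AWE = 150°, by the law of cosines:
  AE² = AW² + WE² - 2·AW·WE·cos(150°) = 49 + 25 + 60.62 = 134.6
  AE ≈ 11.6

Step 3: From UZ = 7, ZP = 9, and ∠UZP = 60°, by the law of cosines:
  UP² = UZ² + ZP² - 2·UZ·ZP·cos(60°) = 49 + 81 - 63 = 67
  UP = √67

Step 4: From AW = 7, AZ = 25, WZ = 24, by the inverse law of cosines:
  cos(∠WAZ) = (AW² + AZ² - WZ²) / (2·AW·AZ)
  ∠WAZ = 73.74°

Step 5: From WA = 7, WZ = 24, AZ = 25, by the inverse law of cosines:
  cos(∠AWZ) = (WA² + WZ² - AZ²) / (2·WA·WZ)
  ∠AWZ = 90°

Step 6: From ZA = 25, ZW = 24, AW = 7, by the inverse law of cosines:
  cos(∠AZW) = (ZA² + ZW² - AW²) / (2·ZA·ZW)
  ∠AZW = 16.26°

Step 7: From PU = √67, UB = 4, and ∠PUB = 135°, by the law of cosines:
  PB² = PU² + UB² - 2·PU·UB·cos(135°) = 67 + 16 + 46.3 = 129.3
  PB ≈ 11.37

Step 8: From AE = 11.6, AW = 7, EW = 5, by the inverse law of cosines:
  cos(∠EAW) = (AE² + AW² - EW²) / (2·AE·AW)
  ∠EAW = 12.44°

Step 9: From AU = 29.14, AZ = 25, UZ = 7, by the inverse law of cosines:
  cos(∠UAZ) = (AU² + AZ² - UZ²) / (2·AU·AZ)
  ∠UAZ = 12.01°

Step 10: From UA = 29.14, UZ = 7, AZ = 25, by the inverse law of cosines:
  cos(∠AUZ) = (UA² + UZ² - AZ²) / (2·UA·UZ)
  ∠AUZ = 47.99°

Step 11: From UP = √67, UZ = 7, PZ = 9, by the inverse law of cosines:
  cos(∠PUZ) = (UP² + UZ² - PZ²) / (2·UP·UZ)
  ∠PUZ = 72.22°

Step 12: From PU = √67, PZ = 9, UZ = 7, by the inverse law of cosines:
  cos(∠UPZ) = (PU² + PZ² - UZ²) / (2·PU·PZ)
  ∠UPZ = 47.78°

Step 13: From EA = 11.6, EW = 5, AW = 7, by the inverse law of cosines:
  cos(∠AEW) = (EA² + EW² - AW²) / (2·EA·EW)
  ∠AEW = 17.56°

Step 14: From PB = 11.37, PU = √67, BU = 4, by the inverse law of cosines:
  cos(∠BPU) = (PB² + PU² - BU²) / (2·PB·PU)
  ∠BPU = 14.4°

Step 15: From BP = 11.37, BU = 4, PU = √67, by the inverse law of cosines:
  cos(∠PBU) = (BP² + BU² - PU²) / (2·BP·BU)
  ∠PBU = 30.6°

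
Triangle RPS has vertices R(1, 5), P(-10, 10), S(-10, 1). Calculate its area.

Shoelace: Area = (1/2)|1(10-1) + -10(1-5) + -10(5-10)| = (1/2)(99) = 99/2

99/2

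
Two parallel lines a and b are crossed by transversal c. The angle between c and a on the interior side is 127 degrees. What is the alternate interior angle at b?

Alternate interior angles formed by parallel lines and a transversal are equal.
The given angle is 127 degrees.
The alternate interior angle = 127 degrees.

127 degrees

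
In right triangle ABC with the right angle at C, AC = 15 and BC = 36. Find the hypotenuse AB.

By the Pythagorean theorem: AB^2 = AC^2 + BC^2
AB^2 = 15^2 + 36^2 = 225 + 1296 = 1521
AB = sqrt(1521) = 39

39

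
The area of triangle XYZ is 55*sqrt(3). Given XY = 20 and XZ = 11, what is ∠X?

From the SAS area formula Area = (1/2)ab sin(C), rearranging gives sin(C) = 2*Area/(ab).
sin(C) = 2 * 55*sqrt(3) / (220) = sqrt(3)/2.
Therefore C = arcsin(sqrt(3)/2) = 60°.
Since sin(180° - C) = sin(C), the obtuse angle 120° gives the same area, so C = 60° or C = 120°.

60° or 120°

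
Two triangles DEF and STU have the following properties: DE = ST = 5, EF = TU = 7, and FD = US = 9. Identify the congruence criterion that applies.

Consider the given information: DE = ST = 5, EF = TU = 7, and FD = US = 9
This is not ASA or AAS: ASA requires two angles and the side between them. AAS requires two angles and a non-included side.
The correct criterion is SSS. All three pairs of corresponding sides are equal (Side-Side-Side).

SSS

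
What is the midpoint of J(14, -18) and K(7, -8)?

The midpoint is the average of the coordinates:
x: (14 + 7)/2 = 21/2
y: (-18 + -8)/2 = -13
Midpoint = (21/2, -13)

(21/2, -13)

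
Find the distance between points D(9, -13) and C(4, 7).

d = sqrt((4 - 9)^2 + (7 - -13)^2)
d = sqrt(-5^2 + 20^2)
d = sqrt(25 + 400)
d = sqrt(425) = 5*sqrt(17)

5*sqrt(17)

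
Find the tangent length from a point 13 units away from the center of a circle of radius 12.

tangent = √(d² - r²) = √(13² - 12²) = √(169 - 144) = √25 = 5

5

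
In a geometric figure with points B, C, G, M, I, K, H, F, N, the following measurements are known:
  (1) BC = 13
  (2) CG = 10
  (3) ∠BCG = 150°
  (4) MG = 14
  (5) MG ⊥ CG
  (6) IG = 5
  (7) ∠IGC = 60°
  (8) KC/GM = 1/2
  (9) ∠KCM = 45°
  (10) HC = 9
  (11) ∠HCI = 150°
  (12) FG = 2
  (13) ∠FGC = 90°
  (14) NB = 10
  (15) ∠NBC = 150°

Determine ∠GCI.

Step 1: By the law of cosines on triangle CGI: CI² = 10² + 5² − 2·10·5·cos(60°) = 75, so CI = 5·√3.
Step 2: By the inverse law of cosines on triangle GCI: cos(∠GCI) = (10² + (5·√3)² − 5²) / (2·10·5·√3) = 150/173.21 = 0.866, so ∠GCI = 30°.

Therefore, the measure of angle ∠GCI = 30°.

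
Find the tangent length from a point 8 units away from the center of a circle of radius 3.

The tangent, radius, and line from the external point to the center form a right triangle.
The right angle is where the tangent meets the radius.
By the Pythagorean theorem: tangent² + 3² = 8²
tangent² = 64 - 9 = 55
tangent = sqrt(55)

sqrt(55)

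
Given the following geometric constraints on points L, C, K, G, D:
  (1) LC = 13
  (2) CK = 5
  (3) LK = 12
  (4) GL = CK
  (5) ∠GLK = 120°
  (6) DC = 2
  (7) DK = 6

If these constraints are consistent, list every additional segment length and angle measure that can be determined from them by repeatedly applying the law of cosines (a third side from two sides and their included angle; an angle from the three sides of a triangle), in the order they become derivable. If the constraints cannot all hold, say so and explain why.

The constraints are consistent. Derivable facts, in order:
After 1 step:
- KG ≈ 15.13
- ∠CDK = 51.32°
- ∠CKD = 18.19°
- ∠CKL = 90°
- ∠CLK = 22.62°
- ∠DCK = 110.49°
- ∠KCL = 67.38°
After 2 steps:
- ∠GKL = 16.63°
- ∠KGL = 43.37°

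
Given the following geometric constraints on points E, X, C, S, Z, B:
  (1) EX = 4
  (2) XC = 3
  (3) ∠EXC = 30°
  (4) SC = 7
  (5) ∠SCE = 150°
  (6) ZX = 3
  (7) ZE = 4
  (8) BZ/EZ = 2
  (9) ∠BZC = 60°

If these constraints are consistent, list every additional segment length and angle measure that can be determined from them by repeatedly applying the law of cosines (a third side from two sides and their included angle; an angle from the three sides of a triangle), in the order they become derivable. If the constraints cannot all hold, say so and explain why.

The constraints are consistent. Derivable facts, in order:
After 1 step:
- EC ≈ 2.05
- ∠EXZ = 67.98°
- ∠EZX = 67.98°
- ∠XEZ = 44.05°
After 2 steps:
- ES ≈ 8.84
- ∠CEX = 46.94°
- ∠ECX = 103.06°
After 3 steps:
- ∠CES = 23.33°
- ∠CSE = 6.67°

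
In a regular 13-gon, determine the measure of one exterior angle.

Each exterior angle of a regular n-gon is 360 / n.
For n = 13: 360 / 13 = 360/13 degrees.

360/13 degrees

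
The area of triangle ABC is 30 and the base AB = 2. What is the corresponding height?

Area = (1/2) * base * height
height = 2 * Area / base
height = 2 * 30 / 2
height = 60 / 2
height = 30

30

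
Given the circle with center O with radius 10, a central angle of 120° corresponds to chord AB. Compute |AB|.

Chord = 2(10) sin(60°) = 10*sqrt(3)

10*sqrt(3)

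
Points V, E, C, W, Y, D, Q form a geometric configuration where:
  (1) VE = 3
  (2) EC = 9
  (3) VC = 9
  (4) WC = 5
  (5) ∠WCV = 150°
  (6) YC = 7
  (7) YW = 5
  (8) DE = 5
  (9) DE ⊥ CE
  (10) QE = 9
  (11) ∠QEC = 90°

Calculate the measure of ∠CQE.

Step 1: By the law of cosines on triangle QEC: QC² = 9² + 9² − 2·9·9·cos(90°) = 162, so QC = 9·√2.
Step 2: By the inverse law of cosines on triangle CQE: cos(∠CQE) = ((9·√2)² + 9² − 9²) / (2·9·√2·9) = 162/229.1 = 0.7071, so ∠CQE = 45°.

Therefore, the measure of angle ∠CQE = 45°.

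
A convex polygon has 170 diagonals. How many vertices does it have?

Using d = n(n - 3)/2, we solve 170 = n(n - 3)/2.
So n(n - 3) = 340.
Testing n = 20: 20 * 17 = 340 = 340. Correct.
The polygon has 20 sides.

20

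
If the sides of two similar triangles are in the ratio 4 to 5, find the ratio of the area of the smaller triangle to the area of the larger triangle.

The ratio of areas of similar triangles equals the square of the side ratio.
Side ratio = 4:5
Area ratio = (4/5)^2 = 16/25 = 16:25

16:25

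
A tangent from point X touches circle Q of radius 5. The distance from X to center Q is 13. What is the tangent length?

tangent = √(d² - r²) = √(13² - 5²) = √(169 - 25) = √144 = 12

12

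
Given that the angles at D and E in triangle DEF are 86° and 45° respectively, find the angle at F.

By the triangle angle sum property, the three interior angles of any triangle add up to 180°.
We know angle D = 86° and angle E = 45°, so their sum is 131°.
Therefore angle F = 180° - 131° = 49°.

49 degrees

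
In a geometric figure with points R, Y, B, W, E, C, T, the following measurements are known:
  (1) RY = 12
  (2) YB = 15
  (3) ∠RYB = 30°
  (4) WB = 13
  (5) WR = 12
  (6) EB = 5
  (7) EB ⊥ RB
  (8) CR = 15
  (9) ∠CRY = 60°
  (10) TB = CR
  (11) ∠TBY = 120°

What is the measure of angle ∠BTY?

From the given relations: TB = CR = 15.
Step 1: By the law of cosines on triangle TBY: TY² = 15² + 15² − 2·15·15·cos(120°) = 675, so TY = 15·√3.
Step 2: By the inverse law of cosines on triangle BTY: cos(∠BTY) = (15² + (15·√3)² − 15²) / (2·15·15·√3) = 675/779.42 = 0.866, so ∠BTY = 30°.

Therefore, the measure of angle ∠BTY = 30°.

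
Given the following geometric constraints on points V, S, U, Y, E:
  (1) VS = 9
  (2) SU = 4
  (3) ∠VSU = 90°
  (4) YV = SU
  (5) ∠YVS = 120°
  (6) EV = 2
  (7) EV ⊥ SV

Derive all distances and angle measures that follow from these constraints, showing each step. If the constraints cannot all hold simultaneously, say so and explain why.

The constraints are consistent.

From the given relations:
  YV = SU = 4

Step 1: From VS = 9, SU = 4, and ∠VSU = 90°, by the law of cosines:
  VU² = VS² + SU² - 2·VS·SU·cos(90°) = 81 + 16 - 0 = 97
  VU = √97

Step 2: From SV = 9, VY = 4, and ∠SVY = 120°, by the law of cosines:
  SY² = SV² + VY² - 2·SV·VY·cos(120°) = 81 + 16 + 36 = 133
  SY = √133

Step 3: From SV = 9, VE = 2, and ∠SVE = 90°, by the law of cosines:
  SE² = SV² + VE² - 2·SV·VE·cos(90°) = 81 + 4 - 0 = 85
  SE = √85

Step 4: From VS = 9, VU = √97, SU = 4, by the inverse law of cosines:
  cos(∠SVU) = (VS² + VU² - SU²) / (2·VS·VU)
  ∠SVU = 23.96°

Step 5: From SE = √85, SV = 9, EV = 2, by the inverse law of cosines:
  cos(∠ESV) = (SE² + SV² - EV²) / (2·SE·SV)
  ∠ESV = 12.53°

Step 6: From SV = 9, SY = √133, VY = 4, by the inverse law of cosines:
  cos(∠VSY) = (SV² + SY² - VY²) / (2·SV·SY)
  ∠VSY = 17.48°

Step 7: From US = 4, UV = √97, SV = 9, by the inverse law of cosines:
  cos(∠SUV) = (US² + UV² - SV²) / (2·US·UV)
  ∠SUV = 66.04°

Step 8: From YS = √133, YV = 4, SV = 9, by the inverse law of cosines:
  cos(∠SYV) = (YS² + YV² - SV²) / (2·YS·YV)
  ∠SYV = 42.52°

Step 9: From ES = √85, EV = 2, SV = 9, by the inverse law of cosines:
  cos(∠SEV) = (ES² + EV² - SV²) / (2·ES·EV)
  ∠SEV = 77.47°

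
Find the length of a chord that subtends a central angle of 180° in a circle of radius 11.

Drop a perpendicular from the center to the chord, bisecting both the chord and the central angle.
Each half-chord = r sin(θ/2) = 11 sin(90°).
The full chord = 2 × 11 × sin(90°) = 22.

22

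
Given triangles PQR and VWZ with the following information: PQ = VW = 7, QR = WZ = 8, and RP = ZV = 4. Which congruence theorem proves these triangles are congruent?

The given information matches SSS: All three pairs of corresponding sides are equal (Side-Side-Side).

SSS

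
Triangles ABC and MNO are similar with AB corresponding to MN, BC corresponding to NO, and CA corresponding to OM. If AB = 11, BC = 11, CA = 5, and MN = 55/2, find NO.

Similar triangles have proportional sides. Setting up the proportion:
MN / AB = NO / BC
55/2 / 11 = NO / 11
NO = 11 * 55/2 / 11 = 55/2.

55/2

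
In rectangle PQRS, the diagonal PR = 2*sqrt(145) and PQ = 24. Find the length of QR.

The diagonal of a rectangle forms a right triangle with the two sides.
Rearranging the Pythagorean theorem: missing side = sqrt(d^2 - known^2).
= sqrt(580 - 576) = sqrt(4) = 2.

2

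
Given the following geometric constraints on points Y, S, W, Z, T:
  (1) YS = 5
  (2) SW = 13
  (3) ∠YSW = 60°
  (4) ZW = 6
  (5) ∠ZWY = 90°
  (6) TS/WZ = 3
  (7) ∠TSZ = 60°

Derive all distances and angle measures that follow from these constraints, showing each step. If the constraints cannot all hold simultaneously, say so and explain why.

The constraints are consistent.

From the given relations:
  TS = 3·WZ = 3·6 = 18

Step 1: From YS = 5, SW = 13, and ∠YSW = 60°, by the law of cosines:
  YW² = YS² + SW² - 2·YS·SW·cos(60°) = 25 + 169 - 65 = 129
  YW = √129

Step 2: From YW = √129, WZ = 6, and ∠YWZ = 90°, by the law of cosines:
  YZ² = YW² + WZ² - 2·YW·WZ·cos(90°) = 129 + 36 - 0 = 165
  YZ = √165

Step 3: From YS = 5, YW = √129, SW = 13, by the inverse law of cosines:
  cos(∠SYW) = (YS² + YW² - SW²) / (2·YS·YW)
  ∠SYW = 97.59°

Step 4: From WS = 13, WY = √129, SY = 5, by the inverse law of cosines:
  cos(∠SWY) = (WS² + WY² - SY²) / (2·WS·WY)
  ∠SWY = 22.41°

Step 5: From YW = √129, YZ = √165, WZ = 6, by the inverse law of cosines:
  cos(∠WYZ) = (YW² + YZ² - WZ²) / (2·YW·YZ)
  ∠WYZ = 27.85°

Step 6: From ZW = 6, ZY = √165, WY = √129, by the inverse law of cosines:
  cos(∠WZY) = (ZW² + ZY² - WY²) / (2·ZW·ZY)
  ∠WZY = 62.15°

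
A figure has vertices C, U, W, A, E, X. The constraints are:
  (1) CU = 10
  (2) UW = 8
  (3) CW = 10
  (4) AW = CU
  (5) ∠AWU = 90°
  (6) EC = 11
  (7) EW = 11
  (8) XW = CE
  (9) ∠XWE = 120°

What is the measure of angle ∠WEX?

From the given relations: XW = CE = 11.
Step 1: By the law of cosines on triangle EWX: EX² = 11² + 11² − 2·11·11·cos(120°) = 363, so EX = 11·√3.
Step 2: By the inverse law of cosines on triangle WEX: cos(∠WEX) = (11² + (11·√3)² − 11²) / (2·11·11·√3) = 363/419.16 = 0.866, so ∠WEX = 30°.

Therefore, the measure of angle ∠WEX = 30°.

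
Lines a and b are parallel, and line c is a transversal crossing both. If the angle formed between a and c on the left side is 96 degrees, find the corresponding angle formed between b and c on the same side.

Corresponding angles are equal: 96 degrees.

96 degrees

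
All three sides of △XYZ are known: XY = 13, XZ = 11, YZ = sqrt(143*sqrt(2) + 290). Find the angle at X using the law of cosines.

When all three sides of a triangle are known, the law of cosines can be rearranged to find any angle.
cos(C) = (a² + b² - c²) / (2ab) gives cos(X) = -sqrt(2)/2.
Taking the inverse cosine: X = 135°.

135°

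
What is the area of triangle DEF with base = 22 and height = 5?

A triangle's area is half the area of a rectangle with the same base and height.
Area = (1/2) * 22 * 5 = 55.

55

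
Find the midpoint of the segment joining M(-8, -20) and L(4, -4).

The midpoint is the average of the coordinates:
x: (-8 + 4)/2 = -2
y: (-20 + -4)/2 = -12
Midpoint = (-2, -12)

(-2, -12)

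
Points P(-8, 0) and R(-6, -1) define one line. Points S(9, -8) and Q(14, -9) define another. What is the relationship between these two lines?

Slope of line 1: m1 = (-1 - 0)/(-6 - -8) = -1/2 = -1/2
Slope of line 2: m2 = (-9 - -8)/(14 - 9) = -1/5 = -1/5
m1 != m2 and m1*m2 = 1/10 != -1. Neither.

Neither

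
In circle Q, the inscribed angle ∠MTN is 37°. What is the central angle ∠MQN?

Central angle = 2 × 37° = 74° (inscribed angle theorem).

74°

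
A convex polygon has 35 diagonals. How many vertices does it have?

Using d = n(n - 3)/2, we solve 35 = n(n - 3)/2.
So n(n - 3) = 70.
Testing n = 10: 10 * 7 = 70 = 70. Correct.
The polygon has 10 sides.

10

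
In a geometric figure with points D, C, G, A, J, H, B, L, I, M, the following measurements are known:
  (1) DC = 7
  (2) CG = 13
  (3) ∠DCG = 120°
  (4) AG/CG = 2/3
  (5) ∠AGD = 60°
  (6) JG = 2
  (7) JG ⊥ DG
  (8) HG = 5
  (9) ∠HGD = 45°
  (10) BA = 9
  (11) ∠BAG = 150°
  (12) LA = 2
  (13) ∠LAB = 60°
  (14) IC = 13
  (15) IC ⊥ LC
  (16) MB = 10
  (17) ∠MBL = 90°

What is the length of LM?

Step 1: By the law of cosines on triangle LAB: LB² = 2² + 9² − 2·2·9·cos(60°) = 67, so LB = √67.
Step 2: By the law of cosines on triangle LBM: LM² = √67² + 10² − 2·√67·10·cos(90°) = 167, so LM = √167.

Therefore, the length of LM = √167.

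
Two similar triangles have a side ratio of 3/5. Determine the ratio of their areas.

The ratio of areas of similar triangles equals the square of the side ratio.
Side ratio = 3:5
Area ratio = (3/5)^2 = 9/25 = 9:25

9:25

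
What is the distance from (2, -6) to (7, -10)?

d = sqrt((7 - 2)^2 + (-10 - -6)^2)
d = sqrt(5^2 + -4^2)
d = sqrt(25 + 16)
d = sqrt(41)

sqrt(41)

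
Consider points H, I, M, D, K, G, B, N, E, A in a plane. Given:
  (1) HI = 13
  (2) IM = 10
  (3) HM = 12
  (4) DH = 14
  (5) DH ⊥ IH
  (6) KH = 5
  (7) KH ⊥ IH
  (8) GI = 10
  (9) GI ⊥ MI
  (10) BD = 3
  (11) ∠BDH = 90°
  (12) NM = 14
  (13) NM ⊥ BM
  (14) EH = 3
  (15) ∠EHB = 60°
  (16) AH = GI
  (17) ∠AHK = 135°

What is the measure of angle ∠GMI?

Step 1: By the law of cosines on triangle MIG: MG² = 10² + 10² − 2·10·10·cos(90°) = 200, so MG = 10·√2.
Step 2: By the inverse law of cosines on triangle GMI: cos(∠GMI) = ((10·√2)² + 10² − 10²) / (2·10·√2·10) = 200/282.84 = 0.7071, so ∠GMI = 45°.

Therefore, the measure of angle ∠GMI = 45°.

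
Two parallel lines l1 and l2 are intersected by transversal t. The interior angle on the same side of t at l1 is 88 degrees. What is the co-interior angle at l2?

Co-interior angles sum to 180: 180 - 88 = 92 degrees.

92 degrees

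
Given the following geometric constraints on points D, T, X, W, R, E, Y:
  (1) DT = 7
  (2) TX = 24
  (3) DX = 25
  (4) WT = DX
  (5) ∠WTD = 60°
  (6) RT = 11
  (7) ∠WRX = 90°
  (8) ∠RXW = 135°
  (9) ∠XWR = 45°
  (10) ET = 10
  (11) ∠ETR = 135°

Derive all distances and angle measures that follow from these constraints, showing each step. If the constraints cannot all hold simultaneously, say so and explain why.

These constraints are not satisfiable: (7), (8) and (9) are the three interior angles of triangle WRX, which must sum to 180°, but 90° + 135° + 45° = 270°. No planar figure meets all of them, so nothing further can be derived.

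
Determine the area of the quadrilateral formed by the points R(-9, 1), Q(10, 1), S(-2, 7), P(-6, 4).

The Shoelace formula works by pairing each vertex with the next (cycling back to the first).
For each pair, compute x_i*y_(i+1) - x_(i+1)*y_i:
  (-9*1 - 10*1) = -19
  (10*7 - -2*1) = 72
  (-2*4 - -6*7) = 34
  (-6*1 - -9*4) = 30
Taking half the absolute value of the total: Area = (1/2)(117) = 117/2.

117/2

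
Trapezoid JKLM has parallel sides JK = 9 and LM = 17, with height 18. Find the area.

A trapezoid's area equals the midsegment times the height.
The midsegment is (9 + 17) / 2 = 13.
Area = 13 * 18 = 234.

234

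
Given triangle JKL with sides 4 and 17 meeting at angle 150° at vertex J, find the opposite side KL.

When two sides and the included angle are known, the law of cosines gives the third side.
c^2 = a^2 + b^2 - 2ab cos(C) generalizes the Pythagorean theorem to non-right triangles.
Here: KL^2 = 16 + 289 - 136*(-sqrt(3)/2) = 68*sqrt(3) + 305
KL = sqrt(68*sqrt(3) + 305)

sqrt(68*sqrt(3) + 305)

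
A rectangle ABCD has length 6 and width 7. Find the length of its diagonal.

Using the Pythagorean theorem:
d² = 6² + 7² = 36 + 49 = 85
d = sqrt(85)

sqrt(85)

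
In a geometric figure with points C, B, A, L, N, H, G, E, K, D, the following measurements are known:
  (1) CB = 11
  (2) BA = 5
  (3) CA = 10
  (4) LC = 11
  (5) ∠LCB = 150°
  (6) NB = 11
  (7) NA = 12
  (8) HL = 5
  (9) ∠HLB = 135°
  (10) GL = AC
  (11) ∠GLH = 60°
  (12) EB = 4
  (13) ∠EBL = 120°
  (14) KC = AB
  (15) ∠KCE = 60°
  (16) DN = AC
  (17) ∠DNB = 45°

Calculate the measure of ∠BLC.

Step 1: By the law of cosines on triangle LCB: LB² = 11² + 11² − 2·11·11·cos(150°) = 451.58, so LB ≈ 21.25.
Step 2: By the inverse law of cosines on triangle BLC: cos(∠BLC) = (21.25² + 11² − 11²) / (2·21.25·11) = 451.58/467.51 = 0.9659, so ∠BLC = 15°.

Therefore, the measure of angle ∠BLC = 15°.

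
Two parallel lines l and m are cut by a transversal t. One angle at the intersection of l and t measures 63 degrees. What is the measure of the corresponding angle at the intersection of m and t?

Corresponding angles are equal: 63 degrees.

63 degrees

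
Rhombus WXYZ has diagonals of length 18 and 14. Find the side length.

The diagonals of a rhombus bisect each other at right angles.
Half-diagonals: 18/2 = 9 and 14/2 = 7
side = sqrt(9^2 + 7^2)
side = sqrt(81 + 49)
side = sqrt(130)

sqrt(130)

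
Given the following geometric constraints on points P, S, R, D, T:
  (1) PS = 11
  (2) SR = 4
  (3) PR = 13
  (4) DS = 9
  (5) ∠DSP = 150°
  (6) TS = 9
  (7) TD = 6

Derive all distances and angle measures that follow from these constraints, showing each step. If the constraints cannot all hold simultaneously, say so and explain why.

The constraints are consistent.

Step 1: From PS = 11, SD = 9, and ∠PSD = 150°, by the law of cosines:
  PD² = PS² + SD² - 2·PS·SD·cos(150°) = 121 + 81 + 171.5 = 373.5
  PD ≈ 19.33

Step 2: From PR = 13, PS = 11, RS = 4, by the inverse law of cosines:
  cos(∠RPS) = (PR² + PS² - RS²) / (2·PR·PS)
  ∠RPS = 16.66°

Step 3: From SD = 9, ST = 9, DT = 6, by the inverse law of cosines:
  cos(∠DST) = (SD² + ST² - DT²) / (2·SD·ST)
  ∠DST = 38.94°

Step 4: From SP = 11, SR = 4, PR = 13, by the inverse law of cosines:
  cos(∠PSR) = (SP² + SR² - PR²) / (2·SP·SR)
  ∠PSR = 111.32°

Step 5: From RP = 13, RS = 4, PS = 11, by the inverse law of cosines:
  cos(∠PRS) = (RP² + RS² - PS²) / (2·RP·RS)
  ∠PRS = 52.02°

Step 6: From DS = 9, DT = 6, ST = 9, by the inverse law of cosines:
  cos(∠SDT) = (DS² + DT² - ST²) / (2·DS·DT)
  ∠SDT = 70.53°

Step 7: From TD = 6, TS = 9, DS = 9, by the inverse law of cosines:
  cos(∠DTS) = (TD² + TS² - DS²) / (2·TD·TS)
  ∠DTS = 70.53°

Step 8: From PD = 19.33, PS = 11, DS = 9, by the inverse law of cosines:
  cos(∠DPS) = (PD² + PS² - DS²) / (2·PD·PS)
  ∠DPS = 13.47°

Step 9: From DP = 19.33, DS = 9, PS = 11, by the inverse law of cosines:
  cos(∠PDS) = (DP² + DS² - PS²) / (2·DP·DS)
  ∠PDS = 16.53°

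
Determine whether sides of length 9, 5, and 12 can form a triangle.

Yes.
The triangle inequality requires that the sum of any two sides exceeds the third.
Here 5 + 9 = 14 > 12, so the condition is met.

Yes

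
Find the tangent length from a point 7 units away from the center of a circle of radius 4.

tangent = √(d² - r²) = √(7² - 4²) = √(49 - 16) = √33 = sqrt(33)

sqrt(33)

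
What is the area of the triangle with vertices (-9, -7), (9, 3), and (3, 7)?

Using the Shoelace formula for a triangle:
Area = (1/2)|x0(y1 - y2) + x1(y2 - y0) + x2(y0 - y1)|
Area = (1/2)|-9(3 - 7) + 9(7 - -7) + 3(-7 - 3)|
Area = (1/2)|36 + 126 + -30|
Area = (1/2)|132|
Area = (1/2)(132)
Area = 66

66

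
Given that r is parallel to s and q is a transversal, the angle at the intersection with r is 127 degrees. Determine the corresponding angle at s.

Corresponding angles are equal: 127 degrees.

127 degrees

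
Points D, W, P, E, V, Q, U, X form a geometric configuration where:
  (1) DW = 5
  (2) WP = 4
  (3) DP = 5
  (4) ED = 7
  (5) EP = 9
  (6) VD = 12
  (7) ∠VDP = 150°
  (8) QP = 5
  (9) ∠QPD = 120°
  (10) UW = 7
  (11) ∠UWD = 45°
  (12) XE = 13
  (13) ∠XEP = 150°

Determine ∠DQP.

Step 1: By the law of cosines on triangle QPD: QD² = 5² + 5² − 2·5·5·cos(120°) = 75, so QD = 5·√3.
Step 2: By the inverse law of cosines on triangle DQP: cos(∠DQP) = ((5·√3)² + 5² − 5²) / (2·5·√3·5) = 75/86.6 = 0.866, so ∠DQP = 30°.

Therefore, the measure of angle ∠DQP = 30°.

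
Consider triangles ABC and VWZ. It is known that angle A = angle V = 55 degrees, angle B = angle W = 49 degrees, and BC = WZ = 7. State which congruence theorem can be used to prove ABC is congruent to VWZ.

Consider the given information: angle A = angle V = 55 degrees, angle B = angle W = 49 degrees, and BC = WZ = 7
This is not SSS or HL: SSS requires all three pairs of sides, but we don't have that. HL only applies to right triangles with matching hypotenuse and leg.
The correct criterion is AAS. Two pairs of corresponding angles and a non-included side are equal (Angle-Angle-Side).

AAS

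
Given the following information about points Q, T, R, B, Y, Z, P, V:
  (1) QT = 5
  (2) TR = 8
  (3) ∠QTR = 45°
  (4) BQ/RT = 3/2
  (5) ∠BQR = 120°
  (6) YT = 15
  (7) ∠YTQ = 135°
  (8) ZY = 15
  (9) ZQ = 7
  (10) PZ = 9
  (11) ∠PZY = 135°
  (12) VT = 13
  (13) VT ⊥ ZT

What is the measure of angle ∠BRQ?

From the given relations: BQ = 3/2·RT = 3/2·8 = 12.
Step 1: By the law of cosines on triangle RTQ: RQ² = 8² + 5² − 2·8·5·cos(45°) = 32.43, so RQ ≈ 5.69.
Step 2: By the law of cosines on triangle RQB: RB² = 5.69² + 12² − 2·5.69·12·cos(120°) = 244.77, so RB ≈ 15.65.
Step 3: By the inverse law of cosines on triangle BRQ: cos(∠BRQ) = (15.65² + 5.69² − 12²) / (2·15.65·5.69) = 133.2/178.19 = 0.7475, so ∠BRQ = 41.62°.

Therefore, the measure of angle ∠BRQ = 41.62°.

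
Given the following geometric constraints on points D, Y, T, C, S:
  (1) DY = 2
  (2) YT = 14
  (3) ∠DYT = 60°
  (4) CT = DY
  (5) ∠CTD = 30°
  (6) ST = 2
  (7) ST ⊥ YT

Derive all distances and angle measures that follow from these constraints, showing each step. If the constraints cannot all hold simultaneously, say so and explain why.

The constraints are consistent.

From the given relations:
  CT = DY = 2

Step 1: From DY = 2, YT = 14, and ∠DYT = 60°, by the law of cosines:
  DT² = DY² + YT² - 2·DY·YT·cos(60°) = 4 + 196 - 28 = 172
  DT = 2·√43

Step 2: From YT = 14, TS = 2, and ∠YTS = 90°, by the law of cosines:
  YS² = YT² + TS² - 2·YT·TS·cos(90°) = 196 + 4 - 0 = 200
  YS = 10·√2

Step 3: From DT = 2·√43, TC = 2, and ∠DTC = 30°, by the law of cosines:
  DC² = DT² + TC² - 2·DT·TC·cos(30°) = 172 + 4 - 45.43 = 130.6
  DC ≈ 11.43

Step 4: From DT = 2·√43, DY = 2, TY = 14, by the inverse law of cosines:
  cos(∠TDY) = (DT² + DY² - TY²) / (2·DT·DY)
  ∠TDY = 112.41°

Step 5: From YS = 10·√2, YT = 14, ST = 2, by the inverse law of cosines:
  cos(∠SYT) = (YS² + YT² - ST²) / (2·YS·YT)
  ∠SYT = 8.13°

Step 6: From TD = 2·√43, TY = 14, DY = 2, by the inverse law of cosines:
  cos(∠DTY) = (TD² + TY² - DY²) / (2·TD·TY)
  ∠DTY = 7.59°

Step 7: From ST = 2, SY = 10·√2, TY = 14, by the inverse law of cosines:
  cos(∠TSY) = (ST² + SY² - TY²) / (2·ST·SY)
  ∠TSY = 81.87°

Step 8: From DC = 11.43, DT = 2·√43, CT = 2, by the inverse law of cosines:
  cos(∠CDT) = (DC² + DT² - CT²) / (2·DC·DT)
  ∠CDT = 5.02°

Step 9: From CD = 11.43, CT = 2, DT = 2·√43, by the inverse law of cosines:
  cos(∠DCT) = (CD² + CT² - DT²) / (2·CD·CT)
  ∠DCT = 144.98°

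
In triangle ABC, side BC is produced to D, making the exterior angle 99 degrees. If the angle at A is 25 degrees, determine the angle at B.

By the exterior angle theorem: exterior angle = sum of remote interior angles.
99 = 25 + angle B
angle B = 99 - 25 = 74 degrees

74 degrees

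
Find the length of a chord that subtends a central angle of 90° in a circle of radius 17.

Drop a perpendicular from the center to the chord, bisecting both the chord and the central angle.
Each half-chord = r sin(θ/2) = 17 sin(45°).
The full chord = 2 × 17 × sin(45°) = 17*sqrt(2).

17*sqrt(2)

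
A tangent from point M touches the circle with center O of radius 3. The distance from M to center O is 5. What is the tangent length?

Let T be the point of tangency. Then OT ⊥ MT (radius ⊥ tangent).
In right triangle OTM: OM² = OT² + MT²
5² = 3² + MT²
MT² = 16, MT = 4

4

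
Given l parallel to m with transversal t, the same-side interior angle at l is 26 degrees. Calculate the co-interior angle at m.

Co-interior angles sum to 180: 180 - 26 = 154 degrees.

154 degrees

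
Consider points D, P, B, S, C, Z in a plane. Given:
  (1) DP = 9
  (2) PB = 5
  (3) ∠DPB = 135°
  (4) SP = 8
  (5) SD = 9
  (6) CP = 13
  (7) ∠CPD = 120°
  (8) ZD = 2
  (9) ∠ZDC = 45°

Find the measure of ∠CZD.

Step 1: By the law of cosines on triangle CPD: CD² = 13² + 9² − 2·13·9·cos(120°) = 367, so CD ≈ 19.16.
Step 2: By the law of cosines on triangle ZDC: ZC² = 2² + 19.16² − 2·2·19.16·cos(45°) = 316.82, so ZC ≈ 17.8.
Step 3: By the inverse law of cosines on triangle CZD: cos(∠CZD) = (17.8² + 2² − 19.16²) / (2·17.8·2) = -46.18/71.2 = -0.6487, so ∠CZD = 130.44°.

Therefore, the measure of angle ∠CZD = 130.44°.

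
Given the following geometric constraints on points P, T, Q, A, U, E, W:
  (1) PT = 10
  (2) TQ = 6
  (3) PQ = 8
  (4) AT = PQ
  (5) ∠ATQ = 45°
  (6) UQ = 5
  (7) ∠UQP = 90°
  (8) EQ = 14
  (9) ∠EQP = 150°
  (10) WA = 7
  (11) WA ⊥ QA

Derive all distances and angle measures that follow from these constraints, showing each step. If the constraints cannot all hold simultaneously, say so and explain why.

The constraints are consistent.

From the given relations:
  AT = PQ = 8

Step 1: From PQ = 8, QU = 5, and ∠PQU = 90°, by the law of cosines:
  PU² = PQ² + QU² - 2·PQ·QU·cos(90°) = 64 + 25 - 0 = 89
  PU = √89

Step 2: From PQ = 8, QE = 14, and ∠PQE = 150°, by the law of cosines:
  PE² = PQ² + QE² - 2·PQ·QE·cos(150°) = 64 + 196 + 194 = 454
  PE ≈ 21.31

Step 3: From QT = 6, TA = 8, and ∠QTA = 45°, by the law of cosines:
  QA² = QT² + TA² - 2·QT·TA·cos(45°) = 36 + 64 - 67.88 = 32.12
  QA ≈ 5.67

Step 4: From PQ = 8, PT = 10, QT = 6, by the inverse law of cosines:
  cos(∠QPT) = (PQ² + PT² - QT²) / (2·PQ·PT)
  ∠QPT = 36.87°

Step 5: From TP = 10, TQ = 6, PQ = 8, by the inverse law of cosines:
  cos(∠PTQ) = (TP² + TQ² - PQ²) / (2·TP·TQ)
  ∠PTQ = 53.13°

Step 6: From QP = 8, QT = 6, PT = 10, by the inverse law of cosines:
  cos(∠PQT) = (QP² + QT² - PT²) / (2·QP·QT)
  ∠PQT = 90°

Step 7: From QA = 5.67, AW = 7, and ∠QAW = 90°, by the law of cosines:
  QW² = QA² + AW² - 2·QA·AW·cos(90°) = 32.12 + 49 - 0 = 81.12
  QW ≈ 9.01

Step 8: From PE = 21.31, PQ = 8, EQ = 14, by the inverse law of cosines:
  cos(∠EPQ) = (PE² + PQ² - EQ²) / (2·PE·PQ)
  ∠EPQ = 19.18°

Step 9: From PQ = 8, PU = √89, QU = 5, by the inverse law of cosines:
  cos(∠QPU) = (PQ² + PU² - QU²) / (2·PQ·PU)
  ∠QPU = 32.01°

Step 10: From QA = 5.67, QT = 6, AT = 8, by the inverse law of cosines:
  cos(∠AQT) = (QA² + QT² - AT²) / (2·QA·QT)
  ∠AQT = 86.53°

Step 11: From AQ = 5.67, AT = 8, QT = 6, by the inverse law of cosines:
  cos(∠QAT) = (AQ² + AT² - QT²) / (2·AQ·AT)
  ∠QAT = 48.47°

Step 12: From UP = √89, UQ = 5, PQ = 8, by the inverse law of cosines:
  cos(∠PUQ) = (UP² + UQ² - PQ²) / (2·UP·UQ)
  ∠PUQ = 57.99°

Step 13: From EP = 21.31, EQ = 14, PQ = 8, by the inverse law of cosines:
  cos(∠PEQ) = (EP² + EQ² - PQ²) / (2·EP·EQ)
  ∠PEQ = 10.82°

Step 14: From QA = 5.67, QW = 9.01, AW = 7, by the inverse law of cosines:
  cos(∠AQW) = (QA² + QW² - AW²) / (2·QA·QW)
  ∠AQW = 51.01°

Step 15: From WA = 7, WQ = 9.01, AQ = 5.67, by the inverse law of cosines:
  cos(∠AWQ) = (WA² + WQ² - AQ²) / (2·WA·WQ)
  ∠AWQ = 38.99°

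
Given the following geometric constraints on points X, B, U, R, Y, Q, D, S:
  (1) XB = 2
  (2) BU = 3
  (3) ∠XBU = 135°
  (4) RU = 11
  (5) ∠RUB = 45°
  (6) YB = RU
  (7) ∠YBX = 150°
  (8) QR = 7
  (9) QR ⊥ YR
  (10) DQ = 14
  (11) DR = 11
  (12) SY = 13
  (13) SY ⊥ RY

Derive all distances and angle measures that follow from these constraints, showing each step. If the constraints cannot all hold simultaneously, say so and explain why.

The constraints are consistent.

From the given relations:
  YB = RU = 11

Step 1: From XB = 2, BU = 3, and ∠XBU = 135°, by the law of cosines:
  XU² = XB² + BU² - 2·XB·BU·cos(135°) = 4 + 9 + 8.485 = 21.49
  XU ≈ 4.64

Step 2: From XB = 2, BY = 11, and ∠XBY = 150°, by the law of cosines:
  XY² = XB² + BY² - 2·XB·BY·cos(150°) = 4 + 121 + 38.11 = 163.1
  XY ≈ 12.77

Step 3: From BU = 3, UR = 11, and ∠BUR = 45°, by the law of cosines:
  BR² = BU² + UR² - 2·BU·UR·cos(45°) = 9 + 121 - 46.67 = 83.33
  BR ≈ 9.13

Step 4: From RD = 11, RQ = 7, DQ = 14, by the inverse law of cosines:
  cos(∠DRQ) = (RD² + RQ² - DQ²) / (2·RD·RQ)
  ∠DRQ = 99.72°

Step 5: From QD = 14, QR = 7, DR = 11, by the inverse law of cosines:
  cos(∠DQR) = (QD² + QR² - DR²) / (2·QD·QR)
  ∠DQR = 50.75°

Step 6: From DQ = 14, DR = 11, QR = 7, by the inverse law of cosines:
  cos(∠QDR) = (DQ² + DR² - QR²) / (2·DQ·DR)
  ∠QDR = 29.53°

Step 7: From XB = 2, XU = 4.64, BU = 3, by the inverse law of cosines:
  cos(∠BXU) = (XB² + XU² - BU²) / (2·XB·XU)
  ∠BXU = 27.24°

Step 8: From XB = 2, XY = 12.77, BY = 11, by the inverse law of cosines:
  cos(∠BXY) = (XB² + XY² - BY²) / (2·XB·XY)
  ∠BXY = 25.51°

Step 9: From BR = 9.13, BU = 3, RU = 11, by the inverse law of cosines:
  cos(∠RBU) = (BR² + BU² - RU²) / (2·BR·BU)
  ∠RBU = 121.56°

Step 10: From UB = 3, UX = 4.64, BX = 2, by the inverse law of cosines:
  cos(∠BUX) = (UB² + UX² - BX²) / (2·UB·UX)
  ∠BUX = 17.76°

Step 11: From RB = 9.13, RU = 11, BU = 3, by the inverse law of cosines:
  cos(∠BRU) = (RB² + RU² - BU²) / (2·RB·RU)
  ∠BRU = 13.44°

Step 12: From YB = 11, YX = 12.77, BX = 2, by the inverse law of cosines:
  cos(∠BYX) = (YB² + YX² - BX²) / (2·YB·YX)
  ∠BYX = 4.49°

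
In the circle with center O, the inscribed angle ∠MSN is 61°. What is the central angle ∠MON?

The inscribed angle theorem states that a central angle is always twice any inscribed angle that subtends the same arc.
Since the inscribed angle is 61°, the central angle = 2 × 61° = 122°.

122°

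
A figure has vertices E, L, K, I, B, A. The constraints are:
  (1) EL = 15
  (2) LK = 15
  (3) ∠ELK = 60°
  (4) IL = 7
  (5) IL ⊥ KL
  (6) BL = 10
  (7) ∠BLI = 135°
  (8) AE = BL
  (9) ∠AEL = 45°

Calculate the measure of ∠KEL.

Step 1: By the law of cosines on triangle ELK: EK² = 15² + 15² − 2·15·15·cos(60°) = 225, so EK = 15.
Step 2: By the inverse law of cosines on triangle KEL: cos(∠KEL) = (15² + 15² − 15²) / (2·15·15) = 225/450 = 0.5, so ∠KEL = 60°.

Therefore, the measure of angle ∠KEL = 60°.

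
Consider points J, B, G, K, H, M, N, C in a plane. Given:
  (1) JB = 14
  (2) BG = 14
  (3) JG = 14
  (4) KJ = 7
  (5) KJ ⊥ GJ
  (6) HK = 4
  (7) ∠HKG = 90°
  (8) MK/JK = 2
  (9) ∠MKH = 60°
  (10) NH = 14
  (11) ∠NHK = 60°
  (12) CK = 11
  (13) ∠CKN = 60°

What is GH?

Step 1: By the law of cosines on triangle GJK: GK² = 14² + 7² − 2·14·7·cos(90°) = 245, so GK = 7·√5.
Step 2: By the law of cosines on triangle GKH: GH² = (7·√5)² + 4² − 2·7·√5·4·cos(90°) = 261, so GH = 3·√29.

Therefore, the length of GH = 3·√29.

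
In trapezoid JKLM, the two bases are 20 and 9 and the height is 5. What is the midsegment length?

midsegment = (20 + 9) / 2 = 29 / 2 = 29/2

29/2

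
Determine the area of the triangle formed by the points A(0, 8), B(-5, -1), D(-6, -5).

Shoelace: Area = (1/2)|0(-1--5) + -5(-5-8) + -6(8--1)| = (1/2)(11) = 11/2

11/2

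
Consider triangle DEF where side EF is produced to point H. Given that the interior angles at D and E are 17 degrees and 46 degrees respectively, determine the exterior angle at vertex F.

By the exterior angle theorem, an exterior angle of a triangle equals the sum of the two remote interior angles.
Exterior angle = angle D + angle E
Exterior angle = 17 + 46 = 63 degrees

63 degrees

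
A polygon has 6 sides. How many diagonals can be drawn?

The number of diagonals in an n-gon is n(n - 3)/2.
For n = 6: 6(6 - 3)/2 = 6 × 3 / 2 = 9.

9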